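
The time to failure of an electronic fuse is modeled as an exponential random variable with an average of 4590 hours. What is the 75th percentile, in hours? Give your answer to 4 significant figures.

6363

The rate is λ = 1/4590 = 0.000217865 per hour.
Set 1 − e^(−λt) = 0.75, so t = −ln(0.25)/λ = 1.3863/0.000217865 ≈ 6363.09 hours.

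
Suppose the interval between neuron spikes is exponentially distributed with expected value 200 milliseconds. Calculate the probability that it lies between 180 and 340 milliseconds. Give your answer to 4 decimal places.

The rate is λ = 1/200 = 0.005 per millisecond.
P(180 < X < 340) = e^(−λ·180) − e^(−λ·340) = 0.40657 − 0.18268 ≈ 0.2239.

0.2239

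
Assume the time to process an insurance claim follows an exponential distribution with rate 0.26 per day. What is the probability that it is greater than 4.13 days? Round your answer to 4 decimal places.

P(X > 4.13) = e^(−λ·4.13) = e^(−1.0738) ≈ 0.3417.

0.3417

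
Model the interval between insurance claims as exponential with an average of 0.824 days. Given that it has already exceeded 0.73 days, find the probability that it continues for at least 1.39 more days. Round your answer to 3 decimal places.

0.185

The rate is λ = 1/0.824 = 1.21359 per day.
By the memoryless property, P(X > 0.73+1.39 | X > 0.73) = P(X > 1.39).
P(X > 1.39) = e^(−1.6869) ≈ 0.185.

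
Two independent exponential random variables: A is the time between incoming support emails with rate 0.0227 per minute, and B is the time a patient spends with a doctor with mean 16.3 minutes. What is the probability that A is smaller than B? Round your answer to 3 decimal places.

0.270

λ_1 = 0.0227, λ_2 = 1/16.3 = 0.0613497.
For independent exponentials, P(A < B) = λ_1/(λ_1+λ_2) = 0.0227/0.0840497 ≈ 0.270.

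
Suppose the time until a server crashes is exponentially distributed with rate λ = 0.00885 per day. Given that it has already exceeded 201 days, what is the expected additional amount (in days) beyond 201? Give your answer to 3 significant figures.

By memorylessness, the remaining amount past any threshold is again Exp(λ) with mean 1/λ = 112.994 days.

113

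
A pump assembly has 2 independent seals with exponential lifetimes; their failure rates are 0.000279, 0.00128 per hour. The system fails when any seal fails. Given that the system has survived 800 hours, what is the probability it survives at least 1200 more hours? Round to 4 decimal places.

0.1540

Time to first failure ~ Exp(Σλ) with Σλ = 0.001559.
By memorylessness, P(T > 800+1200 | T > 800) = P(T > 1200) = e^(−0.001559·1200) ≈ 0.1540.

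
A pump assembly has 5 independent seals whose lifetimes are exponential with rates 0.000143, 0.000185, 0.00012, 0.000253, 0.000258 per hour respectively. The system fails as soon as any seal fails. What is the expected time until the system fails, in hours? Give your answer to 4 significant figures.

1043

The time to first failure is exponential with rate Σλ = 0.000143 + 0.000185 + 0.00012 + 0.000253 + 0.000258 = 0.000959.
E[min] = 1/Σλ = 1/0.000959 = 1042.75 hours.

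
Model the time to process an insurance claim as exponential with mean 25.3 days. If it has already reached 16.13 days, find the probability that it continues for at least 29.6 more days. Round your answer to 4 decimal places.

The rate is λ = 1/25.3 = 0.0395257 per day.
P(X > s+t | X > s) = e^(−λ(s+t))/e^(−λs) = e^(−λt), independent of s = 16.13.
P(X > 29.6) = e^(−1.17) ≈ 0.3104.

0.3104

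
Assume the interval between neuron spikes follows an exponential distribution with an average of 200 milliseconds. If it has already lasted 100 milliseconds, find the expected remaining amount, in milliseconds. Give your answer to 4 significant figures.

The rate is λ = 1/200 = 0.005 per millisecond.
By memorylessness, the remaining amount past any threshold is again Exp(λ) with mean 1/λ = 200 milliseconds.

200.0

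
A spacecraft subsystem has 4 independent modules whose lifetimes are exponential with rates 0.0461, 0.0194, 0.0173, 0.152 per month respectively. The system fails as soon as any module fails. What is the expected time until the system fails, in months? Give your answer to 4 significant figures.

4.259

The time to first failure is exponential with rate Σλ = 0.0461 + 0.0194 + 0.0173 + 0.152 = 0.2348.
E[min] = 1/Σλ = 1/0.2348 = 4.25894 months.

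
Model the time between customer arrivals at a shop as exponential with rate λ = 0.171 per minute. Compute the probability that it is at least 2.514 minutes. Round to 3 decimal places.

0.651

P(X > 2.514) = e^(−λ·2.514) = e^(−0.42989) ≈ 0.651.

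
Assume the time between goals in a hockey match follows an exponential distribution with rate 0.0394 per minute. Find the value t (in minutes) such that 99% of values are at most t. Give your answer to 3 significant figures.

Set 1 − e^(−λt) = 0.99, so t = −ln(0.01)/λ = 4.6052/0.0394 ≈ 116.882 minutes.

117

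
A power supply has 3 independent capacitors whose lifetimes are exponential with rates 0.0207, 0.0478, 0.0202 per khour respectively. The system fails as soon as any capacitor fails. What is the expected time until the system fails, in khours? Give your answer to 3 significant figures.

11.3

The time to first failure is exponential with rate Σλ = 0.0207 + 0.0478 + 0.0202 = 0.0887.
E[min] = 1/Σλ = 1/0.0887 = 11.274 khours.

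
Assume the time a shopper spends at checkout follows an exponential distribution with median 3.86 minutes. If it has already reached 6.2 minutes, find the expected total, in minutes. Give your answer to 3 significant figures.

11.8

For an exponential, median = ln(2)/λ, so λ = ln 2 / 3.86 = 0.179572 per minute.
By memorylessness, E[X | X > 6.2] = 6.2 + 1/λ = 6.2 + 5.5688 = 11.7688 minutes.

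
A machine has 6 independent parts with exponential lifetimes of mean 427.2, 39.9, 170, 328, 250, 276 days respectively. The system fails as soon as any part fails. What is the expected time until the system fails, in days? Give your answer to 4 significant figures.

22.75

The first failure time is exponential with rate Σλ_i = 1/427.2 + 1/39.9 + 1/170 + 1/328 + 1/250 + 1/276 = 0.0439578 per day.
E[min] = 1/Σλ = 1/0.0439578 = 22.7491 days.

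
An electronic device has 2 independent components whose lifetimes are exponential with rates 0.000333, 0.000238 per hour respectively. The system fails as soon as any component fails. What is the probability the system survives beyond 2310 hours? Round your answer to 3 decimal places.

The time to first failure is exponential with rate Σλ = 0.000333 + 0.000238 = 0.000571.
P(min > 2310) = e^(−0.000571·2310) = e^(−1.319) ≈ 0.267.

0.267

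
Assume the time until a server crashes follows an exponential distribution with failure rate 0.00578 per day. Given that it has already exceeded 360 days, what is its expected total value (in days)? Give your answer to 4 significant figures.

By memorylessness, E[X | X > 360] = 360 + 1/λ = 360 + 173.01 = 533.01 days.

533.0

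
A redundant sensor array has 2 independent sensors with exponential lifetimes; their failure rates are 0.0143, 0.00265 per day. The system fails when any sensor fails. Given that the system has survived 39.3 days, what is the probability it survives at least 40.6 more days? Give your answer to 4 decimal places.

0.5025

Time to first failure ~ Exp(Σλ) with Σλ = 0.01695.
By memorylessness, P(T > 39.3+40.6 | T > 39.3) = P(T > 40.6) = e^(−0.01695·40.6) ≈ 0.5025.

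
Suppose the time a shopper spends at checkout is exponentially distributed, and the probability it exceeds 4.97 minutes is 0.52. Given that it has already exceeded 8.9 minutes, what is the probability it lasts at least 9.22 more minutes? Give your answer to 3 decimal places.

From e^(−λ·4.97) = 0.52, λ = −ln(0.52)/4.97 = 0.131575.
Memoryless: P(X > 8.9+9.22 | X > 8.9) = P(X > 9.22) = e^(−0.131575·9.22) ≈ 0.297.

0.297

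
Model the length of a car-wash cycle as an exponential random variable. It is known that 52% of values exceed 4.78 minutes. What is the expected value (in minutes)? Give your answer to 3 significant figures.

e^(−λ·4.78) = 0.52 ⇒ λ = −ln(0.52)/4.78 = 0.136805.
Mean = 1/λ = 7.30969 minutes.

7.31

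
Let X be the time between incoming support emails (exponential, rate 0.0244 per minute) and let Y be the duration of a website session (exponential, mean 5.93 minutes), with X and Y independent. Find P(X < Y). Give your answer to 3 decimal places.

λ_1 = 0.0244, λ_2 = 1/5.93 = 0.168634.
For independent exponentials, P(X < Y) = λ_1/(λ_1+λ_2) = 0.0244/0.193034 ≈ 0.126.

0.126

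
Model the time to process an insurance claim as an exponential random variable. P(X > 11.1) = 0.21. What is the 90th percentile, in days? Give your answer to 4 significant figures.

e^(−λ·11.1) = 0.21 ⇒ λ = −ln(0.21)/11.1 = 0.140599.
90th percentile: 1 − e^(−λt) = 0.9, t = −ln(0.1)/λ = 16.377 days.

16.38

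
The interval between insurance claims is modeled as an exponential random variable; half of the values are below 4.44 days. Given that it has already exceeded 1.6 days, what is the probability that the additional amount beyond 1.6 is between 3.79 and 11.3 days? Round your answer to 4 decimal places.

For an exponential, median = ln(2)/λ, so λ = ln 2 / 4.44 = 0.156114 per day.
Memoryless: the residual past 1.6 is again Exp(λ).
P(3.79 < residual < 11.3) = e^(−λ·3.79) − e^(−λ·11.3) = 0.55340 − 0.17134 ≈ 0.3821.

0.3821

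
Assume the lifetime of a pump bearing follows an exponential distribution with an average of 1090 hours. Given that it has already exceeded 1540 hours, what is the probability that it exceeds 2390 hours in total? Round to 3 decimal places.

0.458

The rate is λ = 1/1090 = 0.000917431 per hour.
By the memoryless property, P(X > 1540+850 | X > 1540) = P(X > 850).
P(X > 850) = e^(−0.77982) ≈ 0.458.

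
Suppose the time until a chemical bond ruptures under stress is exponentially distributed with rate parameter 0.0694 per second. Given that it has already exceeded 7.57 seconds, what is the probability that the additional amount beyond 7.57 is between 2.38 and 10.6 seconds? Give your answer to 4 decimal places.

0.3685

Memoryless: the residual past 7.57 is again Exp(λ).
P(2.38 < residual < 10.6) = e^(−λ·2.38) − e^(−λ·10.6) = 0.84775 − 0.47920 ≈ 0.3685.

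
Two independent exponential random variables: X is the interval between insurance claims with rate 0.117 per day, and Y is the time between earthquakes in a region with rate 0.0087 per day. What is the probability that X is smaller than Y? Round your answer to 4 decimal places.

0.9308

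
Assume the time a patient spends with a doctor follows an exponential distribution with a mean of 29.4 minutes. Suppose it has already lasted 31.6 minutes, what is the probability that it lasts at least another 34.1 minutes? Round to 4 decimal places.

The rate is λ = 1/29.4 = 0.0340136 per minute.
The exponential is memoryless, so the remaining time is again Exp(λ): the condition X > 31.6 is irrelevant.
P(X > 34.1) = e^(−1.1599) ≈ 0.3135.

0.3135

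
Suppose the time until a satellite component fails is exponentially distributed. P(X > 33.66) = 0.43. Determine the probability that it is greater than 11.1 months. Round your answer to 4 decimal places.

e^(−λ·33.66) = 0.43 ⇒ λ = −ln(0.43)/33.66 = 0.0250734.
P(X > 11.1) = e^(−0.0250734·11.1) = e^(−0.27831) ≈ 0.7571.

0.7571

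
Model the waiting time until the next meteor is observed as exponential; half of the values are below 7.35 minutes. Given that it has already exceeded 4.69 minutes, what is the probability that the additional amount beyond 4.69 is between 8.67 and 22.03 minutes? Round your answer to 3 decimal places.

For an exponential, median = ln(2)/λ, so λ = ln 2 / 7.35 = 0.0943057 per minute.
Memoryless: the residual past 4.69 is again Exp(λ).
P(8.67 < residual < 22.03) = e^(−λ·8.67) − e^(−λ·22.03) = 0.44148 − 0.12524 ≈ 0.316.

0.316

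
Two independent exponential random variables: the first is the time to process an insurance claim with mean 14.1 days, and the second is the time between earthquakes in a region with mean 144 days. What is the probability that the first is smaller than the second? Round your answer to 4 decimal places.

0.9108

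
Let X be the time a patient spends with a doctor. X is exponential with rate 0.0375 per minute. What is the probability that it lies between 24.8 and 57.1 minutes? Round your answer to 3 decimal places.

0.277

P(24.8 < X < 57.1) = e^(−λ·24.8) − e^(−λ·57.1) = 0.39455 − 0.11751 ≈ 0.277.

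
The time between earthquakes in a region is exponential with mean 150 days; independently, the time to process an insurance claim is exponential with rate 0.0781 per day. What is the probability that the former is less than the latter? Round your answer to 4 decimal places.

0.0786

λ_1 = 1/150 = 0.00666667, λ_2 = 0.0781.
For independent exponentials, P(the former < the latter) = λ_1/(λ_1+λ_2) = 0.00666667/0.0847667 ≈ 0.0786.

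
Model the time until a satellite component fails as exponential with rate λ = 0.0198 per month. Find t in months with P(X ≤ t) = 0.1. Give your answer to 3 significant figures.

Set 1 − e^(−λt) = 0.1, so t = −ln(0.9)/λ = 0.10536/0.0198 ≈ 5.32124 months.

5.32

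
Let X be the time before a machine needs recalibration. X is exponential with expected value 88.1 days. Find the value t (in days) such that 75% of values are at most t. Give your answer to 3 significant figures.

The rate is λ = 1/88.1 = 0.0113507 per day.
Set 1 − e^(−λt) = 0.75, so t = −ln(0.25)/λ = 1.3863/0.0113507 ≈ 122.133 days.

122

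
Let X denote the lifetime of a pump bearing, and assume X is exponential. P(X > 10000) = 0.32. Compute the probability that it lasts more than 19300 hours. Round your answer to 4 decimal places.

0.1109

e^(−λ·10000) = 0.32 ⇒ λ = −ln(0.32)/10000 = 0.000113943.
P(X > 19300) = e^(−0.000113943·19300) = e^(−2.1991) ≈ 0.1109.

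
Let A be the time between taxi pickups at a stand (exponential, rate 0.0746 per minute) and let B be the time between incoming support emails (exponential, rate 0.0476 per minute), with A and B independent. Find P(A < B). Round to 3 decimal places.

0.610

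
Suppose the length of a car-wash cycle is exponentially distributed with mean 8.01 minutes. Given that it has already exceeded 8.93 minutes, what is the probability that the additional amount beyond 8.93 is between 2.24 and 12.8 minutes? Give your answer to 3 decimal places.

0.554

The rate is λ = 1/8.01 = 0.124844 per minute.
Memoryless: the residual past 8.93 is again Exp(λ).
P(2.24 < residual < 12.8) = e^(−λ·2.24) − e^(−λ·12.8) = 0.75605 − 0.20230 ≈ 0.554.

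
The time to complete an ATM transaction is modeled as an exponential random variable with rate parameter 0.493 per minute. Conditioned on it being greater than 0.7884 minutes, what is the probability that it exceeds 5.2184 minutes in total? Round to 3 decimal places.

0.113

P(X > s+t | X > s) = e^(−λ(s+t))/e^(−λs) = e^(−λt), independent of s = 0.7884.
P(X > 4.43) = e^(−2.184) ≈ 0.113.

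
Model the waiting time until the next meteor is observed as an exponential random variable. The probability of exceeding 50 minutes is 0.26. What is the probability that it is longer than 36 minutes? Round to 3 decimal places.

0.379

e^(−λ·50) = 0.26 ⇒ λ = −ln(0.26)/50 = 0.0269415.
P(X > 36) = e^(−0.0269415·36) = e^(−0.96989) ≈ 0.379.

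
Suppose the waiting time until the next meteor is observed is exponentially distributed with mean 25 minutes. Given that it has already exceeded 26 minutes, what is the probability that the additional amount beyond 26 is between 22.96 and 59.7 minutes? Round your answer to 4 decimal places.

0.3073

The rate is λ = 1/25 = 0.04 per minute.
Memoryless: the residual past 26 is again Exp(λ).
P(22.96 < residual < 59.7) = e^(−λ·22.96) − e^(−λ·59.7) = 0.39916 − 0.09181 ≈ 0.3073.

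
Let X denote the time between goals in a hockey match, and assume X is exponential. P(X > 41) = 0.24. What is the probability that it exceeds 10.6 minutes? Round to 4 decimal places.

0.6915

e^(−λ·41) = 0.24 ⇒ λ = −ln(0.24)/41 = 0.0348077.
P(X > 10.6) = e^(−0.0348077·10.6) = e^(−0.36896) ≈ 0.6915.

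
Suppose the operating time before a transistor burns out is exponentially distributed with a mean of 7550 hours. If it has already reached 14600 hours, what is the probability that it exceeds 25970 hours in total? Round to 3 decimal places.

0.222

The rate is λ = 1/7550 = 0.00013245 per hour.
The exponential is memoryless, so the remaining time is again Exp(λ): the condition X > 14600 is irrelevant.
P(X > 11370) = e^(−1.506) ≈ 0.222.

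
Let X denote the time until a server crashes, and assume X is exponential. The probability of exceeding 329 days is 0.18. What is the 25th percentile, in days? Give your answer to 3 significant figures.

55.2

e^(−λ·329) = 0.18 ⇒ λ = −ln(0.18)/329 = 0.00521215.
25th percentile: 1 − e^(−λt) = 0.25, t = −ln(0.75)/λ = 55.1945 days.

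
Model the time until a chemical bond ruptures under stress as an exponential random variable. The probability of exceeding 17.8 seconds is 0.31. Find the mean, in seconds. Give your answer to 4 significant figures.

15.20

e^(−λ·17.8) = 0.31 ⇒ λ = −ln(0.31)/17.8 = 0.0657968.
Mean = 1/λ = 15.1983 seconds.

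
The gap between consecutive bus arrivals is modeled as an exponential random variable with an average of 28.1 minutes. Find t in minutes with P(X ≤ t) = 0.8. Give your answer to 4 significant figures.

45.23

The rate is λ = 1/28.1 = 0.0355872 per minute.
Set 1 − e^(−λt) = 0.8, so t = −ln(0.2)/λ = 1.6094/0.0355872 ≈ 45.2252 minutes.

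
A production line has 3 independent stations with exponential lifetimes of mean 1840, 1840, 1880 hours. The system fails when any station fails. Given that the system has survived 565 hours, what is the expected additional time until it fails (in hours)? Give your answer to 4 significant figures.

First-failure rate Σλ = 1/1840 + 1/1840 + 1/1880 = 0.00161887.
By memorylessness the expected residual is 1/Σλ = 617.714 hours, regardless of the 565 already elapsed.

617.7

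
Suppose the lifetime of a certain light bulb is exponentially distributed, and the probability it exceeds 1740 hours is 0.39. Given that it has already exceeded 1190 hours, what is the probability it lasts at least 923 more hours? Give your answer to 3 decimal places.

From e^(−λ·1740) = 0.39, λ = −ln(0.39)/1740 = 0.000541154.
Memoryless: P(X > 1190+923 | X > 1190) = P(X > 923) = e^(−0.000541154·923) ≈ 0.607.

0.607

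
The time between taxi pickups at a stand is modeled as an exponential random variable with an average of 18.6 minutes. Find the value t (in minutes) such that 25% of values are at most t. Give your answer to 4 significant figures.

The rate is λ = 1/18.6 = 0.0537634 per minute.
Set 1 − e^(−λt) = 0.25, so t = −ln(0.75)/λ = 0.28768/0.0537634 ≈ 5.35089 minutes.

5.351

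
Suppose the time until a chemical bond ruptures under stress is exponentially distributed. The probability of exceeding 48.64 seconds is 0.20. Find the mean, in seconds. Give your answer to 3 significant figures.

e^(−λ·48.64) = 0.20 ⇒ λ = −ln(0.20)/48.64 = 0.0330888.
Mean = 1/λ = 30.2217 seconds.

30.2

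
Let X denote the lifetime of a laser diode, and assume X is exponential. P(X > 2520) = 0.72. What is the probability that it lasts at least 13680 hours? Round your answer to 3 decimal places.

e^(−λ·2520) = 0.72 ⇒ λ = −ln(0.72)/2520 = 0.000130359.
P(X > 13680) = e^(−0.000130359·13680) = e^(−1.7833) ≈ 0.168.

0.168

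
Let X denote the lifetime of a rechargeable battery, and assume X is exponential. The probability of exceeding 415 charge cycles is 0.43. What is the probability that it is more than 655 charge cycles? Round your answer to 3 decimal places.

0.264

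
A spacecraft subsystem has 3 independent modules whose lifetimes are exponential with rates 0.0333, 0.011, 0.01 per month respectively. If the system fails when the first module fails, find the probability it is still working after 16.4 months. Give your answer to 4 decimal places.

The time to first failure is exponential with rate Σλ = 0.0333 + 0.011 + 0.01 = 0.0543.
P(min > 16.4) = e^(−0.0543·16.4) = e^(−0.89052) ≈ 0.4104.

0.4104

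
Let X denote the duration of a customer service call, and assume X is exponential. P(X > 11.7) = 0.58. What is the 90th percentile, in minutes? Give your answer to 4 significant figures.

49.46

e^(−λ·11.7) = 0.58 ⇒ λ = −ln(0.58)/11.7 = 0.0465579.
90th percentile: 1 − e^(−λt) = 0.9, t = −ln(0.1)/λ = 49.4564 minutes.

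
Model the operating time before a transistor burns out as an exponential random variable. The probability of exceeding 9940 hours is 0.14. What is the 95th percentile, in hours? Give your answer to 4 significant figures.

15150

e^(−λ·9940) = 0.14 ⇒ λ = −ln(0.14)/9940 = 0.000197798.
95th percentile: 1 − e^(−λt) = 0.95, t = −ln(0.05)/λ = 15145.4 hours.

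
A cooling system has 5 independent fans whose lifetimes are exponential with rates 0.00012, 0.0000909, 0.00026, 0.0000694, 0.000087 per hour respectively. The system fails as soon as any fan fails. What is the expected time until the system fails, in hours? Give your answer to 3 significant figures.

The time to first failure is exponential with rate Σλ = 0.00012 + 0.0000909 + 0.00026 + 0.0000694 + 0.000087 = 0.0006273.
E[min] = 1/Σλ = 1/0.0006273 = 1594.13 hours.

1590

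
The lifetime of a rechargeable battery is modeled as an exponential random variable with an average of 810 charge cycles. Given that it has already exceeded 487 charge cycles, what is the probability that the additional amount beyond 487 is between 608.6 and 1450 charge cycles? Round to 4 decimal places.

The rate is λ = 1/810 = 0.00123457 per charge cycle.
Memoryless: the residual past 487 is again Exp(λ).
P(608.6 < residual < 1450) = e^(−λ·608.6) − e^(−λ·1450) = 0.47173 − 0.16694 ≈ 0.3048.

0.3048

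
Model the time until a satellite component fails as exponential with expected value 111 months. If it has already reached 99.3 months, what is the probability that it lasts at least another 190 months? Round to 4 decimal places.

0.1806

The rate is λ = 1/111 = 0.00900901 per month.
P(X > s+t | X > s) = e^(−λ(s+t))/e^(−λs) = e^(−λt), independent of s = 99.3.
P(X > 190) = e^(−1.7117) ≈ 0.1806.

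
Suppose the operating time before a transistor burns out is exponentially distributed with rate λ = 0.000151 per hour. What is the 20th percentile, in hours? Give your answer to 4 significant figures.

1478

Set 1 − e^(−λt) = 0.2, so t = −ln(0.8)/λ = 0.22314/0.000151 ≈ 1477.77 hours.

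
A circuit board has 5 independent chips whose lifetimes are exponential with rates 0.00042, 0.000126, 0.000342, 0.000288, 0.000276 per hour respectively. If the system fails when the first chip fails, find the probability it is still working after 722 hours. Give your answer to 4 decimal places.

0.3505

The time to first failure is exponential with rate Σλ = 0.00042 + 0.000126 + 0.000342 + 0.000288 + 0.000276 = 0.001452.
P(min > 722) = e^(−0.001452·722) = e^(−1.0483) ≈ 0.3505.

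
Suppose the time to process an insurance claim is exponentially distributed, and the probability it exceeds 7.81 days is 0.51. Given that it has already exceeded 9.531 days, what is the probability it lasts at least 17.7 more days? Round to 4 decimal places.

0.2174

From e^(−λ·7.81) = 0.51, λ = −ln(0.51)/7.81 = 0.0862157.
Memoryless: P(X > 9.531+17.7 | X > 9.531) = P(X > 17.7) = e^(−0.0862157·17.7) ≈ 0.2174.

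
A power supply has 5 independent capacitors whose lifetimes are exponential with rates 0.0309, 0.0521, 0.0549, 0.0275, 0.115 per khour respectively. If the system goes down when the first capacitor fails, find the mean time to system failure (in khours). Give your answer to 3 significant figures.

3.57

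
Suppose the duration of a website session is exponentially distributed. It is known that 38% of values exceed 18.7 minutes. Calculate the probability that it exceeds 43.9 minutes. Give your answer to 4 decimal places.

0.1032

e^(−λ·18.7) = 0.38 ⇒ λ = −ln(0.38)/18.7 = 0.0517425.
P(X > 43.9) = e^(−0.0517425·43.9) = e^(−2.2715) ≈ 0.1032.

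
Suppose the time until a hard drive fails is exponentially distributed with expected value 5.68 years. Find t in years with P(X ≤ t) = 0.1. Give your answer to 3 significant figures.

0.598

The rate is λ = 1/5.68 = 0.176056 per year.
Set 1 − e^(−λt) = 0.1, so t = −ln(0.9)/λ = 0.10536/0.176056 ≈ 0.598448 years.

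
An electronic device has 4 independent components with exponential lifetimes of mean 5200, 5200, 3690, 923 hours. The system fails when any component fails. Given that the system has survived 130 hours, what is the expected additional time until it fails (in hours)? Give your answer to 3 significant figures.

575

First-failure rate Σλ = 1/5200 + 1/5200 + 1/3690 + 1/923 = 0.00173904.
By memorylessness the expected residual is 1/Σλ = 575.029 hours, regardless of the 130 already elapsed.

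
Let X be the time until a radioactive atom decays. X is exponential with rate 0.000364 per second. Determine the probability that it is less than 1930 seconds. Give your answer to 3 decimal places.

P(X ≤ 1930) = 1 − e^(−λ·1930) = 1 − e^(−0.70252) ≈ 0.505.

0.505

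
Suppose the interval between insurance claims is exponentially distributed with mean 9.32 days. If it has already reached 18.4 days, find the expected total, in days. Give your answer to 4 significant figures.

27.72

The rate is λ = 1/9.32 = 0.107296 per day.
By memorylessness, E[X | X > 18.4] = 18.4 + 1/λ = 18.4 + 9.32 = 27.72 days.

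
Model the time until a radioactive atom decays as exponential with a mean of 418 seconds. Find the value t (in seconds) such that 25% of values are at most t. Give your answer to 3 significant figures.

120

The rate is λ = 1/418 = 0.00239234 per second.
Set 1 − e^(−λt) = 0.25, so t = −ln(0.75)/λ = 0.28768/0.00239234 ≈ 120.251 seconds.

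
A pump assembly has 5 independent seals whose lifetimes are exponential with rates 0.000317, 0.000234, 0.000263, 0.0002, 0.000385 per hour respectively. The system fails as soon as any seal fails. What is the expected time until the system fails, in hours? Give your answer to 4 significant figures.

The time to first failure is exponential with rate Σλ = 0.000317 + 0.000234 + 0.000263 + 0.0002 + 0.000385 = 0.001399.
E[min] = 1/Σλ = 1/0.001399 = 714.796 hours.

714.8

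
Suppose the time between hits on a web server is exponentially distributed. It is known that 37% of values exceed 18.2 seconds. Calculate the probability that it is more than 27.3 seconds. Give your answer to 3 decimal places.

e^(−λ·18.2) = 0.37 ⇒ λ = −ln(0.37)/18.2 = 0.0546292.
P(X > 27.3) = e^(−0.0546292·27.3) = e^(−1.4914) ≈ 0.225.

0.225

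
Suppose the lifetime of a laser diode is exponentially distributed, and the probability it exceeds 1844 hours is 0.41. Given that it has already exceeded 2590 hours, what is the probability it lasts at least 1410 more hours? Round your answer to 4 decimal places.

0.5057

From e^(−λ·1844) = 0.41, λ = −ln(0.41)/1844 = 0.000483513.
Memoryless: P(X > 2590+1410 | X > 2590) = P(X > 1410) = e^(−0.000483513·1410) ≈ 0.5057.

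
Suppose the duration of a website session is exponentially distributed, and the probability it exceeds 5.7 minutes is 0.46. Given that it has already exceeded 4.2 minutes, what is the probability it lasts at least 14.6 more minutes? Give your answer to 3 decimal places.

0.137

From e^(−λ·5.7) = 0.46, λ = −ln(0.46)/5.7 = 0.136233.
Memoryless: P(X > 4.2+14.6 | X > 4.2) = P(X > 14.6) = e^(−0.136233·14.6) ≈ 0.137.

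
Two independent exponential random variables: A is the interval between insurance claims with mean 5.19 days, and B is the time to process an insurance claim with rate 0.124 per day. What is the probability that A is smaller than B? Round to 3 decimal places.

0.608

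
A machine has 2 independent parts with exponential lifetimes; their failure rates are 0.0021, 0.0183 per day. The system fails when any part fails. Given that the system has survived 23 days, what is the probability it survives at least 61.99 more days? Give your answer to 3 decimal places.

Time to first failure ~ Exp(Σλ) with Σλ = 0.0204.
By memorylessness, P(T > 23+61.99 | T > 23) = P(T > 61.99) = e^(−0.0204·61.99) ≈ 0.282.

0.282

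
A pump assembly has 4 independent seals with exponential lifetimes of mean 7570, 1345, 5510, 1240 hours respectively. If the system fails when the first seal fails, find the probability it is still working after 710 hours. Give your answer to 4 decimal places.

The first failure time is exponential with rate Σλ_i = 1/7570 + 1/1345 + 1/5510 + 1/1240 = 0.00186353 per hour.
P(min > 710) = e^(−0.00186353·710) = e^(−1.3231) ≈ 0.2663.

0.2663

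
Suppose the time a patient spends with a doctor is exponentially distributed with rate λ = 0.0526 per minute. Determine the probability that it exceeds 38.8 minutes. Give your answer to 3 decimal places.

P(X > 38.8) = e^(−λ·38.8) = e^(−2.0409) ≈ 0.130.

0.130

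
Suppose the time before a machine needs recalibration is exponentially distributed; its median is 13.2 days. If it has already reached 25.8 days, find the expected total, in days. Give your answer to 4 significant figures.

44.84

For an exponential, median = ln(2)/λ, so λ = ln 2 / 13.2 = 0.0525112 per day.
By memorylessness, E[X | X > 25.8] = 25.8 + 1/λ = 25.8 + 19.0436 = 44.8436 days.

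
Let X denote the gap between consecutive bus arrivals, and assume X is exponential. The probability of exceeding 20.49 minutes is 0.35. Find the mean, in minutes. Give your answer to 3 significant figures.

e^(−λ·20.49) = 0.35 ⇒ λ = −ln(0.35)/20.49 = 0.0512358.
Mean = 1/λ = 19.5176 minutes.

19.5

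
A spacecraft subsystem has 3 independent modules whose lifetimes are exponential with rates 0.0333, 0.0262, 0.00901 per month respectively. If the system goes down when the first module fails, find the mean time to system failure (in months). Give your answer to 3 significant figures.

The time to first failure is exponential with rate Σλ = 0.0333 + 0.0262 + 0.00901 = 0.06851.
E[min] = 1/Σλ = 1/0.06851 = 14.5964 months.

14.6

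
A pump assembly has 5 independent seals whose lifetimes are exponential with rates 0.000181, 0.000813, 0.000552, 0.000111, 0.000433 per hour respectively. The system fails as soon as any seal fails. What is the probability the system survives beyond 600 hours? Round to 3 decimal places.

0.285

The time to first failure is exponential with rate Σλ = 0.000181 + 0.000813 + 0.000552 + 0.000111 + 0.000433 = 0.00209.
P(min > 600) = e^(−0.00209·600) = e^(−1.254) ≈ 0.285.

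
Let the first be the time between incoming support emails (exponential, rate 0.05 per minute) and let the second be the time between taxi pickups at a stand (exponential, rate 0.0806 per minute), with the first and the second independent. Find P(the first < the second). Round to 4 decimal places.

λ_1 = 0.05, λ_2 = 0.0806.
For independent exponentials, P(the first < the second) = λ_1/(λ_1+λ_2) = 0.05/0.1306 ≈ 0.3828.

0.3828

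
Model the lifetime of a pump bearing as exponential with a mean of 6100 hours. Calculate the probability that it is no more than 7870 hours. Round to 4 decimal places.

0.7248

The rate is λ = 1/6100 = 0.000163934 per hour.
P(X ≤ 7870) = 1 − e^(−λ·7870) = 1 − e^(−1.2902) ≈ 0.7248.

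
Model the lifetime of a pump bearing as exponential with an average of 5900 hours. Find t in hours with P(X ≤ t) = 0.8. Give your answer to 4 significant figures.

The rate is λ = 1/5900 = 0.000169492 per hour.
Set 1 − e^(−λt) = 0.8, so t = −ln(0.2)/λ = 1.6094/0.000169492 ≈ 9495.68 hours.

9496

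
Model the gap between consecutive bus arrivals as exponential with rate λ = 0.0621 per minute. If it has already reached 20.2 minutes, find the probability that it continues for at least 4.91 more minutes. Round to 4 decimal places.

0.7372

The exponential is memoryless, so the remaining time is again Exp(λ): the condition X > 20.2 is irrelevant.
P(X > 4.91) = e^(−0.30491) ≈ 0.7372.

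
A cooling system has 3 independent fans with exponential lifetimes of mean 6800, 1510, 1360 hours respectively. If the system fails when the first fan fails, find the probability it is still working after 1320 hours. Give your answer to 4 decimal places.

The first failure time is exponential with rate Σλ_i = 1/6800 + 1/1510 + 1/1360 = 0.0015446 per hour.
P(min > 1320) = e^(−0.0015446·1320) = e^(−2.0389) ≈ 0.1302.

0.1302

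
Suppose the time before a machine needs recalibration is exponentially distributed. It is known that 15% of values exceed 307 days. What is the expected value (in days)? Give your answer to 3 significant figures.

162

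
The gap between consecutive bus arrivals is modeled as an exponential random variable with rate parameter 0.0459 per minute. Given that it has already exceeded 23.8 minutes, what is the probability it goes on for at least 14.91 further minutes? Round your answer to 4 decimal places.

0.5044

By the memoryless property, P(X > 23.8+14.91 | X > 23.8) = P(X > 14.91).
P(X > 14.91) = e^(−0.68437) ≈ 0.5044.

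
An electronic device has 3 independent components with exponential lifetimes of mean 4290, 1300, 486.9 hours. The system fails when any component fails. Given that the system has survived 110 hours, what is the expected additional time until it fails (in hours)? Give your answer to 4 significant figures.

327.2

First-failure rate Σλ = 1/4290 + 1/1300 + 1/486.9 = 0.00305614.
By memorylessness the expected residual is 1/Σλ = 327.21 hours, regardless of the 110 already elapsed.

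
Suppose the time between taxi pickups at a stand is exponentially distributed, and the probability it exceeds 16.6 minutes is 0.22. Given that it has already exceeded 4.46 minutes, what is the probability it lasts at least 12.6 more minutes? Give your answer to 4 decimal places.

0.3169

From e^(−λ·16.6) = 0.22, λ = −ln(0.22)/16.6 = 0.0912125.
Memoryless: P(X > 4.46+12.6 | X > 4.46) = P(X > 12.6) = e^(−0.0912125·12.6) ≈ 0.3169.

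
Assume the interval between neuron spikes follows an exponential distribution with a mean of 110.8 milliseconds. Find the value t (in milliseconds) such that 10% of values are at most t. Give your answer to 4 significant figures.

The rate is λ = 1/110.8 = 0.00902527 per millisecond.
Set 1 − e^(−λt) = 0.1, so t = −ln(0.9)/λ = 0.10536/0.00902527 ≈ 11.6739 milliseconds.

11.67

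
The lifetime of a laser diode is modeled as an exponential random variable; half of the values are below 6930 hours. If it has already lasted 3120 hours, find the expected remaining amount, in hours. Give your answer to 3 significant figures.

10000

For an exponential, median = ln(2)/λ, so λ = ln 2 / 6930 = 0.000100021 per hour.
By memorylessness, the remaining amount past any threshold is again Exp(λ) with mean 1/λ = 9997.88 hours.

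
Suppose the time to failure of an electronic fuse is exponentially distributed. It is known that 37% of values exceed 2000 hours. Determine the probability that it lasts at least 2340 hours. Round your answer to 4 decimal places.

0.3125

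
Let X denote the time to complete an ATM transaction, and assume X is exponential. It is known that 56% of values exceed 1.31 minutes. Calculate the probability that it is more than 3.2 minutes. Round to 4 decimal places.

e^(−λ·1.31) = 0.56 ⇒ λ = −ln(0.56)/1.31 = 0.44261.
P(X > 3.2) = e^(−0.44261·3.2) = e^(−1.4164) ≈ 0.2426.

0.2426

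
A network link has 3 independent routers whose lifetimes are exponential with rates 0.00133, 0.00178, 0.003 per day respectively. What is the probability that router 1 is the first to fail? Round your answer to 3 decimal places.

The time to first failure is exponential with rate Σλ = 0.00133 + 0.00178 + 0.003 = 0.00611.
P(router 1 first) = λ_1/Σλ = 0.00133/0.00611 ≈ 0.218.

0.218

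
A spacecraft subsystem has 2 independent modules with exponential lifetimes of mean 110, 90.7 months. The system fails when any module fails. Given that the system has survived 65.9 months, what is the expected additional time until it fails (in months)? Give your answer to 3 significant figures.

First-failure rate Σλ = 1/110 + 1/90.7 = 0.0201163.
By memorylessness the expected residual is 1/Σλ = 49.711 months, regardless of the 65.9 already elapsed.

49.7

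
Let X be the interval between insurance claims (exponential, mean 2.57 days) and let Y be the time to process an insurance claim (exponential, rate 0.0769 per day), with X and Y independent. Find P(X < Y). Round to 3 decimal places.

0.835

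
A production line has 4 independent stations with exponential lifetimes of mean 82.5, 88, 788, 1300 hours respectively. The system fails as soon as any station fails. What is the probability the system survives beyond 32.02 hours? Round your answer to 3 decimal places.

The first failure time is exponential with rate Σλ_i = 1/82.5 + 1/88 + 1/788 + 1/1300 = 0.0255231 per hour.
P(min > 32.02) = e^(−0.0255231·32.02) = e^(−0.81725) ≈ 0.442.

0.442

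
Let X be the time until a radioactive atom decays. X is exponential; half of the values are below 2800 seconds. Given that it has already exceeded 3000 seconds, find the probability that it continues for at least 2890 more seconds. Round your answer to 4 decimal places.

0.4890

For an exponential, median = ln(2)/λ, so λ = ln 2 / 2800 = 0.000247553 per second.
By the memoryless property, P(X > 3000+2890 | X > 3000) = P(X > 2890).
P(X > 2890) = e^(−0.71543) ≈ 0.4890.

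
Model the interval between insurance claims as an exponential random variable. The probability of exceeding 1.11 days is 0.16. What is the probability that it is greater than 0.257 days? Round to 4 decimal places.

0.6542

e^(−λ·1.11) = 0.16 ⇒ λ = −ln(0.16)/1.11 = 1.65097.
P(X > 0.257) = e^(−1.65097·0.257) = e^(−0.4243) ≈ 0.6542.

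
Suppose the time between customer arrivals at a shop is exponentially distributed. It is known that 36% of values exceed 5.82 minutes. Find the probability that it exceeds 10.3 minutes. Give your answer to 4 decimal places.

0.1640

e^(−λ·5.82) = 0.36 ⇒ λ = −ln(0.36)/5.82 = 0.175541.
P(X > 10.3) = e^(−0.175541·10.3) = e^(−1.8081) ≈ 0.1640.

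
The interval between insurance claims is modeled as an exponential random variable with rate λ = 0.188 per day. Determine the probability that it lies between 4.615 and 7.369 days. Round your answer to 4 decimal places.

P(4.615 < X < 7.369) = e^(−λ·4.615) − e^(−λ·7.369) = 0.41995 − 0.25023 ≈ 0.1697.

0.1697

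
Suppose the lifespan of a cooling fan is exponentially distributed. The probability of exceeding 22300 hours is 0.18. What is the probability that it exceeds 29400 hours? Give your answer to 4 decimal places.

0.1043

e^(−λ·22300) = 0.18 ⇒ λ = −ln(0.18)/22300 = 0.0000768968.
P(X > 29400) = e^(−0.0000768968·29400) = e^(−2.2608) ≈ 0.1043.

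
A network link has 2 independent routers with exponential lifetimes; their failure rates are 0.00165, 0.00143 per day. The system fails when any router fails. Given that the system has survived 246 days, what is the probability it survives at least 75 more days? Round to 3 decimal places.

0.794

Time to first failure ~ Exp(Σλ) with Σλ = 0.00308.
By memorylessness, P(T > 246+75 | T > 246) = P(T > 75) = e^(−0.00308·75) ≈ 0.794.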